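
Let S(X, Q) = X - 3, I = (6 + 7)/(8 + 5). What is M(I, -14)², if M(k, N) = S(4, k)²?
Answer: 1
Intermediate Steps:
I = 1 (I = 13/13 = 13*(1/13) = 1)
S(X, Q) = -3 + X
M(k, N) = 1 (M(k, N) = (-3 + 4)² = 1² = 1)
M(I, -14)² = 1² = 1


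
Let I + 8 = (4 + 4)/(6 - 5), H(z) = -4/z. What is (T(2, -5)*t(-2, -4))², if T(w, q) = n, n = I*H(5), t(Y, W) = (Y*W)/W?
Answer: 0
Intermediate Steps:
t(Y, W) = Y (t(Y, W) = (W*Y)/W = Y)
I = 0 (I = -8 + (4 + 4)/(6 - 5) = -8 + 8/1 = -8 + 8*1 = -8 + 8 = 0)
n = 0 (n = 0*(-4/5) = 0*(-4*⅕) = 0*(-⅘) = 0)
T(w, q) = 0
(T(2, -5)*t(-2, -4))² = (0*(-2))² = 0² = 0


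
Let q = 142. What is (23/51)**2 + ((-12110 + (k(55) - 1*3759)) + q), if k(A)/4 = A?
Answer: -40333178/2601 ≈ -15507.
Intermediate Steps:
k(A) = 4*A
(23/51)**2 + ((-12110 + (k(55) - 1*3759)) + q) = (23/51)**2 + ((-12110 + (4*55 - 1*3759)) + 142) = (23*(1/51))**2 + ((-12110 + (220 - 3759)) + 142) = (23/51)**2 + ((-12110 - 3539) + 142) = 529/2601 + (-15649 + 142) = 529/2601 - 15507 = -40333178/2601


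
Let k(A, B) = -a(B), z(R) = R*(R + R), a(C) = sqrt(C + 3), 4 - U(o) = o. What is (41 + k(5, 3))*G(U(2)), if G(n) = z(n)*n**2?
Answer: 1312 - 32*sqrt(6) ≈ 1233.6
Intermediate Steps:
U(o) = 4 - o
a(C) = sqrt(3 + C)
z(R) = 2*R**2 (z(R) = R*(2*R) = 2*R**2)
k(A, B) = -sqrt(3 + B)
G(n) = 2*n**4 (G(n) = (2*n**2)*n**2 = 2*n**4)
(41 + k(5, 3))*G(U(2)) = (41 - sqrt(3 + 3))*(2*(4 - 1*2)**4) = (41 - sqrt(6))*(2*(4 - 2)**4) = (41 - sqrt(6))*(2*2**4) = (41 - sqrt(6))*(2*16) = (41 - sqrt(6))*32 = 1312 - 32*sqrt(6)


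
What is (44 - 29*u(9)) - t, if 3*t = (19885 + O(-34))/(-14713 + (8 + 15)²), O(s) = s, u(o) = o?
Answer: -3071311/14184 ≈ -216.53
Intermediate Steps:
t = -6617/14184 (t = ((19885 - 34)/(-14713 + (8 + 15)²))/3 = (19851/(-14713 + 23²))/3 = (19851/(-14713 + 529))/3 = (19851/(-14184))/3 = (19851*(-1/14184))/3 = (⅓)*(-6617/4728) = -6617/14184 ≈ -0.46651)
(44 - 29*u(9)) - t = (44 - 29*9) - 1*(-6617/14184) = (44 - 261) + 6617/14184 = -217 + 6617/14184 = -3071311/14184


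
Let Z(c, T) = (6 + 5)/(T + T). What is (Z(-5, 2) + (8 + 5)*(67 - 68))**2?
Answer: 1681/16 ≈ 105.06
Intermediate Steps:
Z(c, T) = 11/(2*T) (Z(c, T) = 11/((2*T)) = 11*(1/(2*T)) = 11/(2*T))
(Z(-5, 2) + (8 + 5)*(67 - 68))**2 = ((11/2)/2 + (8 + 5)*(67 - 68))**2 = ((11/2)*(1/2) + 13*(-1))**2 = (11/4 - 13)**2 = (-41/4)**2 = 1681/16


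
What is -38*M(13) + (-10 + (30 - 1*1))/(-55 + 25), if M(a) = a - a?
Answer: -19/30 ≈ -0.63333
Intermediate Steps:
M(a) = 0
-38*M(13) + (-10 + (30 - 1*1))/(-55 + 25) = -38*0 + (-10 + (30 - 1*1))/(-55 + 25) = 0 + (-10 + (30 - 1))/(-30) = 0 + (-10 + 29)*(-1/30) = 0 + 19*(-1/30) = 0 - 19/30 = -19/30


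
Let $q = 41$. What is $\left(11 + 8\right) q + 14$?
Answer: $793$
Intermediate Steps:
$\left(11 + 8\right) q + 14 = \left(11 + 8\right) 41 + 14 = 19 \cdot 41 + 14 = 779 + 14 = 793$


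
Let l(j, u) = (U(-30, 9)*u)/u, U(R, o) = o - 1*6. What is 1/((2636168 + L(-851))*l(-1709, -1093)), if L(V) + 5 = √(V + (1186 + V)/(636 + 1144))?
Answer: 104274892/824656836459151 - 2*I*√26957121/7421911528132359 ≈ 1.2645e-7 - 1.3991e-12*I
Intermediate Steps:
U(R, o) = -6 + o (U(R, o) = o - 6 = -6 + o)
L(V) = -5 + √(593/890 + 1781*V/1780) (L(V) = -5 + √(V + (1186 + V)/(636 + 1144)) = -5 + √(V + (1186 + V)/1780) = -5 + √(V + (1186 + V)*(1/1780)) = -5 + √(V + (593/890 + V/1780)) = -5 + √(593/890 + 1781*V/1780))
l(j, u) = 3 (l(j, u) = ((-6 + 9)*u)/u = (3*u)/u = 3)
1/((2636168 + L(-851))*l(-1709, -1093)) = 1/((2636168 + (-5 + √(527770 + 792545*(-851))/890))*3) = (⅓)/(2636168 + (-5 + √(527770 - 674455795)/890)) = (⅓)/(2636168 + (-5 + √(-673928025)/890)) = (⅓)/(2636168 + (-5 + (5*I*√26957121)/890)) = (⅓)/(2636168 + (-5 + I*√26957121/178)) = (⅓)/(2636163 + I*√26957121/178) = 1/(3*(2636163 + I*√26957121/178))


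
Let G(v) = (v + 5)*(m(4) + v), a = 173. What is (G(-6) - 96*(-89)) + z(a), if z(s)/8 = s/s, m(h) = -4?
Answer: 8562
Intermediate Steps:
G(v) = (-4 + v)*(5 + v) (G(v) = (v + 5)*(-4 + v) = (5 + v)*(-4 + v) = (-4 + v)*(5 + v))
z(s) = 8 (z(s) = 8*(s/s) = 8*1 = 8)
(G(-6) - 96*(-89)) + z(a) = ((-20 - 6 + (-6)²) - 96*(-89)) + 8 = ((-20 - 6 + 36) + 8544) + 8 = (10 + 8544) + 8 = 8554 + 8 = 8562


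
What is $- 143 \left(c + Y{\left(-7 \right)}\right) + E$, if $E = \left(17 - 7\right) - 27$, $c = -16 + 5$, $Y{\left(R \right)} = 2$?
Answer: $1270$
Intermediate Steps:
$c = -11$
$E = -17$ ($E = 10 - 27 = -17$)
$- 143 \left(c + Y{\left(-7 \right)}\right) + E = - 143 \left(-11 + 2\right) - 17 = \left(-143\right) \left(-9\right) - 17 = 1287 - 17 = 1270$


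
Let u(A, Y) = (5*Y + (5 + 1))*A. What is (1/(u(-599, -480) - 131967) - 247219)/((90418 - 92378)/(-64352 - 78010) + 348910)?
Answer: -254581835738186/359301476879599 ≈ -0.70855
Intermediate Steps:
u(A, Y) = A*(6 + 5*Y) (u(A, Y) = (5*Y + 6)*A = (6 + 5*Y)*A = A*(6 + 5*Y))
(1/(u(-599, -480) - 131967) - 247219)/((90418 - 92378)/(-64352 - 78010) + 348910) = (1/(-599*(6 + 5*(-480)) - 131967) - 247219)/((90418 - 92378)/(-64352 - 78010) + 348910) = (1/(-599*(6 - 2400) - 131967) - 247219)/(-1960/(-142362) + 348910) = (1/(-599*(-2394) - 131967) - 247219)/(-1960*(-1/142362) + 348910) = (1/(1434006 - 131967) - 247219)/(980/71181 + 348910) = (1/1302039 - 247219)/(24835763690/71181) = (1/1302039 - 247219)*(71181/24835763690) = -321888779540/1302039*71181/24835763690 = -254581835738186/359301476879599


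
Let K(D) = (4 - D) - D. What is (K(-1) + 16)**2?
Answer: 484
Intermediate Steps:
K(D) = 4 - 2*D
(K(-1) + 16)**2 = ((4 - 2*(-1)) + 16)**2 = ((4 + 2) + 16)**2 = (6 + 16)**2 = 22**2 = 484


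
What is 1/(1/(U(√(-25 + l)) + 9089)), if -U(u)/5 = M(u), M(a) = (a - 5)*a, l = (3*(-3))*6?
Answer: 9484 + 25*I*√79 ≈ 9484.0 + 222.2*I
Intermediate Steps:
l = -54 (l = -9*6 = -54)
M(a) = a*(-5 + a) (M(a) = (-5 + a)*a = a*(-5 + a))
U(u) = -5*u*(-5 + u)
1/(1/(U(√(-25 + l)) + 9089)) = 1/(1/(5*√(-25 - 54)*(5 - √(-25 - 54)) + 9089)) = 1/(1/(5*√(-79)*(5 - √(-79)) + 9089)) = 1/(1/(5*(I*√79)*(5 - I*√79) + 9089)) = 1/(1/(5*I*√79*(5 - I*√79) + 9089)) = 1/(1/(9089 + 5*I*√79*(5 - I*√79))) = 9089 + 5*I*√79*(5 - I*√79)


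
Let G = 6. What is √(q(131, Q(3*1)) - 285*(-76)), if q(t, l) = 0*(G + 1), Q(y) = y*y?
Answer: 38*√15 ≈ 147.17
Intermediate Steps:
Q(y) = y²
q(t, l) = 0 (q(t, l) = 0*(6 + 1) = 0*7 = 0)
√(q(131, Q(3*1)) - 285*(-76)) = √(0 - 285*(-76)) = √(0 + 21660) = √21660 = 38*√15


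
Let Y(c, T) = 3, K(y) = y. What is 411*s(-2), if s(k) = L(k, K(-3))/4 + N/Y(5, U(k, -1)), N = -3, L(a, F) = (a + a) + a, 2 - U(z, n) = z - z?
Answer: -2055/2 ≈ -1027.5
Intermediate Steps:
U(z, n) = 2 (U(z, n) = 2 - (z - z) = 2 - 1*0 = 2 + 0 = 2)
L(a, F) = 3*a (L(a, F) = 2*a + a = 3*a)
s(k) = -1 + 3*k/4 (s(k) = (3*k)/4 - 3/3 = (3*k)*(¼) - 3*⅓ = 3*k/4 - 1 = -1 + 3*k/4)
411*s(-2) = 411*(-1 + (¾)*(-2)) = 411*(-1 - 3/2) = 411*(-5/2) = -2055/2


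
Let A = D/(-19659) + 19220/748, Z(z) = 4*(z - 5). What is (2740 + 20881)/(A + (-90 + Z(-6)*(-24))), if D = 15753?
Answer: 28945433231/1214252254 ≈ 23.838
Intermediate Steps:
Z(z) = -20 + 4*z (Z(z) = 4*(-5 + z) = -20 + 4*z)
A = 30505228/1225411 (A = 15753/(-19659) + 19220/748 = 15753*(-1/19659) + 19220*(1/748) = -5251/6553 + 4805/187 = 30505228/1225411 ≈ 24.894)
(2740 + 20881)/(A + (-90 + Z(-6)*(-24))) = (2740 + 20881)/(30505228/1225411 + (-90 + (-20 + 4*(-6))*(-24))) = 23621/(30505228/1225411 + (-90 + (-20 - 24)*(-24))) = 23621/(30505228/1225411 + (-90 - 44*(-24))) = 23621/(30505228/1225411 + (-90 + 1056)) = 23621/(30505228/1225411 + 966) = 23621/(1214252254/1225411) = 23621*(1225411/1214252254) = 28945433231/1214252254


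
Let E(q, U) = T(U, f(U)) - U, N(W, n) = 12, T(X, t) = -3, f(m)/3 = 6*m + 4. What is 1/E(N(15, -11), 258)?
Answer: -1/261 ≈ -0.0038314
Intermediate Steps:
f(m) = 12 + 18*m (f(m) = 3*(6*m + 4) = 3*(4 + 6*m) = 12 + 18*m)
E(q, U) = -3 - U
1/E(N(15, -11), 258) = 1/(-3 - 1*258) = 1/(-3 - 258) = 1/(-261) = -1/261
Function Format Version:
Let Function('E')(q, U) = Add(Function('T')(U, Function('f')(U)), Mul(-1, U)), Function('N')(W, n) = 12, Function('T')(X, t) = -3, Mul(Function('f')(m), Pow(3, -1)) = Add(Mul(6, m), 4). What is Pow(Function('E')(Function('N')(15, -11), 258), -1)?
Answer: Rational(-1, 261) ≈ -0.0038314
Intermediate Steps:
Function('f')(m) = Add(12, Mul(18, m)) (Function('f')(m) = Mul(3, Add(Mul(6, m), 4)) = Mul(3, Add(4, Mul(6, m))) = Add(12, Mul(18, m)))
Function('E')(q, U) = Add(-3, Mul(-1, U))
Pow(Function('E')(Function('N')(15, -11), 258), -1) = Pow(Add(-3, Mul(-1, 258)), -1) = Pow(Add(-3, -258), -1) = Pow(-261, -1) = Rational(-1, 261)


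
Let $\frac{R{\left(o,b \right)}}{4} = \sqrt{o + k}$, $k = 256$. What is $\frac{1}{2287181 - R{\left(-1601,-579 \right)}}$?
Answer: $\frac{2287181}{5231196948281} + \frac{4 i \sqrt{1345}}{5231196948281} \approx 4.3722 \cdot 10^{-7} + 2.8043 \cdot 10^{-11} i$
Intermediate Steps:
$R{\left(o,b \right)} = 4 \sqrt{256 + o}$ ($R{\left(o,b \right)} = 4 \sqrt{o + 256} = 4 \sqrt{256 + o}$)
$\frac{1}{2287181 - R{\left(-1601,-579 \right)}} = \frac{1}{2287181 - 4 \sqrt{256 - 1601}} = \frac{1}{2287181 - 4 \sqrt{-1345}} = \frac{1}{2287181 - 4 i \sqrt{1345}}$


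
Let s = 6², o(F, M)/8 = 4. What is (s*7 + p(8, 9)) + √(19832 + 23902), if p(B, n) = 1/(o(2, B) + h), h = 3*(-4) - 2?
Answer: 4537/18 + √43734 ≈ 461.18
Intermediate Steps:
o(F, M) = 32 (o(F, M) = 8*4 = 32)
s = 36
h = -14 (h = -12 - 2 = -14)
p(B, n) = 1/18 (p(B, n) = 1/(32 - 14) = 1/18)
(s*7 + p(8, 9)) + √(19832 + 23902) = (36*7 + 1/18) + √(19832 + 23902) = (252 + 1/18) + √43734 = 4537/18 + √43734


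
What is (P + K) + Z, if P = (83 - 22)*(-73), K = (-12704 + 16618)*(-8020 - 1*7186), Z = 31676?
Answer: -59489061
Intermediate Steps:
K = -59516284 (K = 3914*(-8020 - 7186) = 3914*(-15206) = -59516284)
P = -4453 (P = 61*(-73) = -4453)
(P + K) + Z = (-4453 - 59516284) + 31676 = -59520737 + 31676 = -59489061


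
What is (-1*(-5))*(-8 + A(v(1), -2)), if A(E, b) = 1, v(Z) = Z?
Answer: -35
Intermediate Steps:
(-1*(-5))*(-8 + A(v(1), -2)) = (-1*(-5))*(-8 + 1) = 5*(-7) = -35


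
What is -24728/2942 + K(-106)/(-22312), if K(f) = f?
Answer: -137854821/16410476 ≈ -8.4004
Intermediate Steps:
-24728/2942 + K(-106)/(-22312) = -24728/2942 - 106/(-22312) = -24728*1/2942 - 106*(-1/22312) = -12364/1471 + 53/11156 = -137854821/16410476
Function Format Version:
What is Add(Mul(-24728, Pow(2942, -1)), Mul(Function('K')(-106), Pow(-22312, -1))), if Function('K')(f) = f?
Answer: Rational(-137854821, 16410476) ≈ -8.4004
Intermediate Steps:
Add(Mul(-24728, Pow(2942, -1)), Mul(Function('K')(-106), Pow(-22312, -1))) = Add(Mul(-24728, Pow(2942, -1)), Mul(-106, Pow(-22312, -1))) = Add(Mul(-24728, Rational(1, 2942)), Mul(-106, Rational(-1, 22312))) = Add(Rational(-12364, 1471), Rational(53, 11156)) = Rational(-137854821, 16410476)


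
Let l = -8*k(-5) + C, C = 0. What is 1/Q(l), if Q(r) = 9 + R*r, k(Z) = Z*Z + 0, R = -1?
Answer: 1/209 ≈ 0.0047847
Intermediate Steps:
k(Z) = Z**2 (k(Z) = Z**2 + 0 = Z**2)
l = -200 (l = -8*(-5)**2 + 0 = -8*25 + 0 = -200 + 0 = -200)
Q(r) = 9 - r
1/Q(l) = 1/(9 - 1*(-200)) = 1/(9 + 200) = 1/209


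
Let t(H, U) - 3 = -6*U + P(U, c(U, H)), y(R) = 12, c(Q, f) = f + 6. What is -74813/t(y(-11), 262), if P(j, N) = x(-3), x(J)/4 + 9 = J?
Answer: 74813/1617 ≈ 46.267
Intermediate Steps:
x(J) = -36 + 4*J
c(Q, f) = 6 + f
P(j, N) = -48 (P(j, N) = -36 + 4*(-3) = -36 - 12 = -48)
t(H, U) = -45 - 6*U (t(H, U) = 3 + (-6*U - 48) = 3 + (-48 - 6*U) = -45 - 6*U)
-74813/t(y(-11), 262) = -74813/(-45 - 6*262) = -74813/(-45 - 1572) = -74813/(-1617) = -74813*(-1/1617) = 74813/1617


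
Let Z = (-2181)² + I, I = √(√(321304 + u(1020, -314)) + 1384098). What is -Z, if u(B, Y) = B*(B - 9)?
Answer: -4756761 - √(1384098 + 2*√338131) ≈ -4.7579e+6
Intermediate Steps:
u(B, Y) = B*(-9 + B)
I = √(1384098 + 2*√338131) (I = √(√(321304 + 1020*(-9 + 1020)) + 1384098) = √(√(321304 + 1020*1011) + 1384098) = √(√(321304 + 1031220) + 1384098) = √(√1352524 + 1384098) = √(2*√338131 + 1384098) = √(1384098 + 2*√338131) ≈ 1177.0)
Z = 4756761 + √(1384098 + 2*√338131) (Z = (-2181)² + √(1384098 + 2*√338131) = 4756761 + √(1384098 + 2*√338131) ≈ 4.7579e+6)
-Z = -(4756761 + √(1384098 + 2*√338131)) = -4756761 - √(1384098 + 2*√338131)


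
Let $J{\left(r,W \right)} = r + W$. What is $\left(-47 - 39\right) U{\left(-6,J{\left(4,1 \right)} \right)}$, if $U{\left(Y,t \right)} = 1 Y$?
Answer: $516$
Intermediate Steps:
$J{\left(r,W \right)} = W + r$
$U{\left(Y,t \right)} = Y$
$\left(-47 - 39\right) U{\left(-6,J{\left(4,1 \right)} \right)} = \left(-47 - 39\right) \left(-6\right) = \left(-86\right) \left(-6\right) = 516$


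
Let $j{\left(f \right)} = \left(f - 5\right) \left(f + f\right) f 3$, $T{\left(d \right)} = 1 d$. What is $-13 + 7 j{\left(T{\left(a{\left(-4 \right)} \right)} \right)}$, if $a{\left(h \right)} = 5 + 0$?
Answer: $-13$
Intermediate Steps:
$a{\left(h \right)} = 5$
$T{\left(d \right)} = d$
$j{\left(f \right)} = 6 f^{2} \left(-5 + f\right)$ ($j{\left(f \right)} = \left(-5 + f\right) 2 f f 3 = 2 f \left(-5 + f\right) f 3 = 2 f^{2} \left(-5 + f\right) 3 = 6 f^{2} \left(-5 + f\right)$)
$-13 + 7 j{\left(T{\left(a{\left(-4 \right)} \right)} \right)} = -13 + 7 \cdot 6 \cdot 5^{2} \left(-5 + 5\right) = -13 + 7 \cdot 6 \cdot 25 \cdot 0 = -13 + 7 \cdot 0 = -13 + 0 = -13$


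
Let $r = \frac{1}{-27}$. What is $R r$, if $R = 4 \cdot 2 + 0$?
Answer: $- \frac{8}{27} \approx -0.2963$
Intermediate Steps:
$r = - \frac{1}{27} \approx -0.037037$
$R = 8$ ($R = 8 + 0 = 8$)
$R r = 8 \left(- \frac{1}{27}\right) = - \frac{8}{27}$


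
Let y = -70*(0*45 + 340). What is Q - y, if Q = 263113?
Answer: 286913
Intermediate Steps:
y = -23800 (y = -70*(0 + 340) = -70*340 = -23800)
Q - y = 263113 - 1*(-23800) = 263113 + 23800 = 286913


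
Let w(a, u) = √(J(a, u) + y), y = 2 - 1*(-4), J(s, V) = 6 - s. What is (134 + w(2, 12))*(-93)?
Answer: -12462 - 93*√10 ≈ -12756.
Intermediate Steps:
y = 6 (y = 2 + 4 = 6)
w(a, u) = √(12 - a) (w(a, u) = √((6 - a) + 6) = √(12 - a))
(134 + w(2, 12))*(-93) = (134 + √(12 - 1*2))*(-93) = (134 + √(12 - 2))*(-93) = (134 + √10)*(-93) = -12462 - 93*√10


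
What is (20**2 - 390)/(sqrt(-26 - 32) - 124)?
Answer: -620/7717 - 5*I*sqrt(58)/7717 ≈ -0.080342 - 0.0049344*I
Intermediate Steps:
(20**2 - 390)/(sqrt(-26 - 32) - 124) = (400 - 390)/(sqrt(-58) - 124) = 10/(I*sqrt(58) - 124) = 10/(-124 + I*sqrt(58))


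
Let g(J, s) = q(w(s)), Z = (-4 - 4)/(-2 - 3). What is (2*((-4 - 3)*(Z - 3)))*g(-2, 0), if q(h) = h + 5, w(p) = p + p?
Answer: 98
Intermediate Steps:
w(p) = 2*p
q(h) = 5 + h
Z = 8/5 (Z = -8/(-5) = -8*(-1/5) = 8/5 ≈ 1.6000)
g(J, s) = 5 + 2*s
(2*((-4 - 3)*(Z - 3)))*g(-2, 0) = (2*((-4 - 3)*(8/5 - 3)))*(5 + 2*0) = (2*(-7*(-7/5)))*(5 + 0) = (2*(49/5))*5 = (98/5)*5 = 98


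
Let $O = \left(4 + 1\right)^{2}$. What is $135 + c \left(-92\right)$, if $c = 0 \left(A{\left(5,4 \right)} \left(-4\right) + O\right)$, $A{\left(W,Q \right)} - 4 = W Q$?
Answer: $135$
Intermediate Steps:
$A{\left(W,Q \right)} = 4 + Q W$ ($A{\left(W,Q \right)} = 4 + W Q = 4 + Q W$)
$O = 25$ ($O = 5^{2} = 25$)
$c = 0$ ($c = 0 \left(\left(4 + 4 \cdot 5\right) \left(-4\right) + 25\right) = 0 \left(\left(4 + 20\right) \left(-4\right) + 25\right) = 0 \left(24 \left(-4\right) + 25\right) = 0 \left(-96 + 25\right) = 0 \left(-71\right) = 0$)
$135 + c \left(-92\right) = 135 + 0 \left(-92\right) = 135 + 0 = 135$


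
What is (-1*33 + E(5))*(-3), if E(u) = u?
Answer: 84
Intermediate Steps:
(-1*33 + E(5))*(-3) = (-1*33 + 5)*(-3) = (-33 + 5)*(-3) = -28*(-3) = 84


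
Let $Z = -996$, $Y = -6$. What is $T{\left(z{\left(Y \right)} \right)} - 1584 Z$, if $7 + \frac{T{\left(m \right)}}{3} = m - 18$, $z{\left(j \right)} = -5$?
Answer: $1577574$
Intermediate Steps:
$T{\left(m \right)} = -75 + 3 m$ ($T{\left(m \right)} = -21 + 3 \left(m - 18\right) = -21 + 3 \left(-18 + m\right) = -21 + \left(-54 + 3 m\right) = -75 + 3 m$)
$T{\left(z{\left(Y \right)} \right)} - 1584 Z = \left(-75 + 3 \left(-5\right)\right) - -1577664 = \left(-75 - 15\right) + 1577664 = -90 + 1577664 = 1577574$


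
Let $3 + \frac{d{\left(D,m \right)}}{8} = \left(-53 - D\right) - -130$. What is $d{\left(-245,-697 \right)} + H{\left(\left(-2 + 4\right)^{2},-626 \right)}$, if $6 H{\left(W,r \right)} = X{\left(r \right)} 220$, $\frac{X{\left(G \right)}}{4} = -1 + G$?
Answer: $-89408$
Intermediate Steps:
$X{\left(G \right)} = -4 + 4 G$ ($X{\left(G \right)} = 4 \left(-1 + G\right) = -4 + 4 G$)
$d{\left(D,m \right)} = 592 - 8 D$ ($d{\left(D,m \right)} = -24 + 8 \left(\left(-53 - D\right) - -130\right) = -24 + 8 \left(\left(-53 - D\right) + 130\right) = -24 + 8 \left(77 - D\right) = -24 - \left(-616 + 8 D\right) = 592 - 8 D$)
$H{\left(W,r \right)} = - \frac{440}{3} + \frac{440 r}{3}$ ($H{\left(W,r \right)} = \frac{\left(-4 + 4 r\right) 220}{6} = \frac{-880 + 880 r}{6} = - \frac{440}{3} + \frac{440 r}{3}$)
$d{\left(-245,-697 \right)} + H{\left(\left(-2 + 4\right)^{2},-626 \right)} = \left(592 - -1960\right) + \left(- \frac{440}{3} + \frac{440}{3} \left(-626\right)\right) = \left(592 + 1960\right) - 91960 = 2552 - 91960 = -89408$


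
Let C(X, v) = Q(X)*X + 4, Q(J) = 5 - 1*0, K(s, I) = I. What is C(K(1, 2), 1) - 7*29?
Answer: -189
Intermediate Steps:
Q(J) = 5 (Q(J) = 5 + 0 = 5)
C(X, v) = 4 + 5*X (C(X, v) = 5*X + 4 = 4 + 5*X)
C(K(1, 2), 1) - 7*29 = (4 + 5*2) - 7*29 = (4 + 10) - 203 = 14 - 203 = -189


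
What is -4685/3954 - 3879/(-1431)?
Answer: 319753/209562 ≈ 1.5258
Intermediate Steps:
-4685/3954 - 3879/(-1431) = -4685*1/3954 - 3879*(-1/1431) = -4685/3954 + 431/159 = 319753/209562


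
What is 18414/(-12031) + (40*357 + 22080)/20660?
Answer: 2850696/12428023 ≈ 0.22938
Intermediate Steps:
18414/(-12031) + (40*357 + 22080)/20660 = 18414*(-1/12031) + (14280 + 22080)*(1/20660) = -18414/12031 + 36360*(1/20660) = -18414/12031 + 1818/1033 = 2850696/12428023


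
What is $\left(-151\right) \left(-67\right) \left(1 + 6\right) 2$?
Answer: $141638$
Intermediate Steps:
$\left(-151\right) \left(-67\right) \left(1 + 6\right) 2 = 10117 \cdot 7 \cdot 2 = 10117 \cdot 14 = 141638$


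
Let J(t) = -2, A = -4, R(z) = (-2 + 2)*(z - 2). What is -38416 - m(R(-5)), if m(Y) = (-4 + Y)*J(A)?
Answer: -38424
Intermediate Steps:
R(z) = 0 (R(z) = 0*(-2 + z) = 0)
m(Y) = 8 - 2*Y (m(Y) = (-4 + Y)*(-2) = 8 - 2*Y)
-38416 - m(R(-5)) = -38416 - (8 - 2*0) = -38416 - (8 + 0) = -38416 - 1*8 = -38416 - 8 = -38424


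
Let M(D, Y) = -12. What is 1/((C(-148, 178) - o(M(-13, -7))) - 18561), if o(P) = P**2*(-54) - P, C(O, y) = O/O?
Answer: -1/10796 ≈ -9.2627e-5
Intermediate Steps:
C(O, y) = 1
o(P) = -P - 54*P**2 (o(P) = -54*P**2 - P = -P - 54*P**2)
1/((C(-148, 178) - o(M(-13, -7))) - 18561) = 1/((1 - (-1)*(-12)*(1 + 54*(-12))) - 18561) = 1/((1 - (-1)*(-12)*(1 - 648)) - 18561) = 1/((1 - (-1)*(-12)*(-647)) - 18561) = 1/((1 - 1*(-7764)) - 18561) = 1/((1 + 7764) - 18561) = 1/(7765 - 18561) = 1/(-10796) = -1/10796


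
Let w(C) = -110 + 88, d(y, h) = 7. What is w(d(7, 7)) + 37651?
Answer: 37629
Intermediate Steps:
w(C) = -22
w(d(7, 7)) + 37651 = -22 + 37651 = 37629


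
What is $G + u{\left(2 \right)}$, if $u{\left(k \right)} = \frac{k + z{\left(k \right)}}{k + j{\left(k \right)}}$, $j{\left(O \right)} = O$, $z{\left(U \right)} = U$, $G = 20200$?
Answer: $20201$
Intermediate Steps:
$u{\left(k \right)} = 1$ ($u{\left(k \right)} = \frac{k + k}{k + k} = \frac{2 k}{2 k} = 2 k \frac{1}{2 k} = 1$)
$G + u{\left(2 \right)} = 20200 + 1 = 20201$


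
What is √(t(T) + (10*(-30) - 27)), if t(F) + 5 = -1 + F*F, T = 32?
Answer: √691 ≈ 26.287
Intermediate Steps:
t(F) = -6 + F² (t(F) = -5 + (-1 + F*F) = -5 + (-1 + F²) = -6 + F²)
√(t(T) + (10*(-30) - 27)) = √((-6 + 32²) + (10*(-30) - 27)) = √((-6 + 1024) + (-300 - 27)) = √(1018 - 327) = √691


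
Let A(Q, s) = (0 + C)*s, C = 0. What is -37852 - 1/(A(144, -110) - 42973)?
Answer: -1626613995/42973 ≈ -37852.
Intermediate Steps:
A(Q, s) = 0 (A(Q, s) = (0 + 0)*s = 0*s = 0)
-37852 - 1/(A(144, -110) - 42973) = -37852 - 1/(0 - 42973) = -37852 - 1/(-42973) = -37852 - 1*(-1/42973) = -37852 + 1/42973 = -1626613995/42973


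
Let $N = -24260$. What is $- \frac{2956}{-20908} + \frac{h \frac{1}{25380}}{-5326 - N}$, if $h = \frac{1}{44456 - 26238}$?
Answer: $\frac{6469625273547067}{45760123551831120} \approx 0.14138$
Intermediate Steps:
$h = \frac{1}{18218} \approx 5.4891 \cdot 10^{-5}$
$- \frac{2956}{-20908} + \frac{h \frac{1}{25380}}{-5326 - N} = - \frac{2956}{-20908} + \frac{\frac{1}{18218} \cdot \frac{1}{25380}}{-5326 - -24260} = \left(-2956\right) \left(- \frac{1}{20908}\right) + \frac{\frac{1}{18218} \cdot \frac{1}{25380}}{-5326 + 24260} = \frac{739}{5227} + \frac{1}{462372840 \cdot 18934} = \frac{739}{5227} + \frac{1}{462372840} \cdot \frac{1}{18934} = \frac{739}{5227} + \frac{1}{8754567352560} = \frac{6469625273547067}{45760123551831120}$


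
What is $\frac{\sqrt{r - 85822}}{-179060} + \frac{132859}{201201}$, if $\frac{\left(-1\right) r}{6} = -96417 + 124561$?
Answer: $\frac{132859}{201201} - \frac{i \sqrt{254686}}{179060} \approx 0.66033 - 0.0028184 i$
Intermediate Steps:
$r = -168864$ ($r = - 6 \left(-96417 + 124561\right) = \left(-6\right) 28144 = -168864$)
$\frac{\sqrt{r - 85822}}{-179060} + \frac{132859}{201201} = \frac{\sqrt{-168864 - 85822}}{-179060} + \frac{132859}{201201} = \sqrt{-254686} \left(- \frac{1}{179060}\right) + 132859 \cdot \frac{1}{201201} = i \sqrt{254686} \left(- \frac{1}{179060}\right) + \frac{132859}{201201} = - \frac{i \sqrt{254686}}{179060} + \frac{132859}{201201} = \frac{132859}{201201} - \frac{i \sqrt{254686}}{179060}$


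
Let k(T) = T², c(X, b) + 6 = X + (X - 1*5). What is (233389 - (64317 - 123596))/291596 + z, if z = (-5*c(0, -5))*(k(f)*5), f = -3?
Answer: 180498192/72899 ≈ 2476.0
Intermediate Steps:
c(X, b) = -11 + 2*X (c(X, b) = -6 + (X + (X - 1*5)) = -6 + (X + (X - 5)) = -6 + (X + (-5 + X)) = -6 + (-5 + 2*X) = -11 + 2*X)
z = 2475 (z = (-5*(-11 + 2*0))*((-3)²*5) = (-5*(-11 + 0))*(9*5) = -5*(-11)*45 = 55*45 = 2475)
(233389 - (64317 - 123596))/291596 + z = (233389 - (64317 - 123596))/291596 + 2475 = (233389 - 1*(-59279))*(1/291596) + 2475 = (233389 + 59279)*(1/291596) + 2475 = 292668*(1/291596) + 2475 = 73167/72899 + 2475 = 180498192/72899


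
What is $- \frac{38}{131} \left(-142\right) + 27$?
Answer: $\frac{8933}{131} \approx 68.191$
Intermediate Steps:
$- \frac{38}{131} \left(-142\right) + 27 = \left(-38\right) \frac{1}{131} \left(-142\right) + 27 = \left(- \frac{38}{131}\right) \left(-142\right) + 27 = \frac{5396}{131} + 27 = \frac{8933}{131}$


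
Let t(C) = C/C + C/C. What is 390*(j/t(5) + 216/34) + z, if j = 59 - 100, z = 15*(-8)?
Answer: -95835/17 ≈ -5637.4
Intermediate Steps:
z = -120
t(C) = 2 (t(C) = 1 + 1 = 2)
j = -41
390*(j/t(5) + 216/34) + z = 390*(-41/2 + 216/34) - 120 = 390*(-41*½ + 216*(1/34)) - 120 = 390*(-41/2 + 108/17) - 120 = 390*(-481/34) - 120 = -93795/17 - 120 = -95835/17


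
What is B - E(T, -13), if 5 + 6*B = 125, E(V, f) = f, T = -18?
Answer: 33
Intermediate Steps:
B = 20 (B = -⅚ + (⅙)*125 = -⅚ + 125/6 = 20)
B - E(T, -13) = 20 - 1*(-13) = 20 + 13 = 33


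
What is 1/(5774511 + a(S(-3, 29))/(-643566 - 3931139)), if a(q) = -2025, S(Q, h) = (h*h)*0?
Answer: 914941/5283336869256 ≈ 1.7317e-7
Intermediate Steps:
S(Q, h) = 0 (S(Q, h) = h²*0 = 0)
1/(5774511 + a(S(-3, 29))/(-643566 - 3931139)) = 1/(5774511 - 2025/(-643566 - 3931139)) = 1/(5774511 - 2025/(-4574705)) = 1/(5774511 - 2025*(-1/4574705)) = 1/(5774511 + 405/914941) = 1/(5283336869256/914941) = 914941/5283336869256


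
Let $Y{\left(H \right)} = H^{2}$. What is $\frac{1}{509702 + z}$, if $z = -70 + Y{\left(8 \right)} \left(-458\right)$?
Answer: $\frac{1}{480320} \approx 2.0819 \cdot 10^{-6}$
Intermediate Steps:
$z = -29382$ ($z = -70 + 8^{2} \left(-458\right) = -70 + 64 \left(-458\right) = -70 - 29312 = -29382$)
$\frac{1}{509702 + z} = \frac{1}{509702 - 29382} = \frac{1}{480320}$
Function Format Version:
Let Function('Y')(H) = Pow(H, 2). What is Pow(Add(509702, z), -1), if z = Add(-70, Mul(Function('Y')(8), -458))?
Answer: Rational(1, 480320) ≈ 2.0819e-6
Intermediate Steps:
z = -29382 (z = Add(-70, Mul(Pow(8, 2), -458)) = Add(-70, Mul(64, -458)) = Add(-70, -29312) = -29382)
Pow(Add(509702, z), -1) = Pow(Add(509702, -29382), -1) = Pow(480320, -1) = Rational(1, 480320)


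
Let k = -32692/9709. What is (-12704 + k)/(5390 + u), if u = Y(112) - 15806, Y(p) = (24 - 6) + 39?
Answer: 41125276/33525177 ≈ 1.2267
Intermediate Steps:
Y(p) = 57 (Y(p) = 18 + 39 = 57)
u = -15749 (u = 57 - 15806 = -15749)
k = -32692/9709 (k = -32692*1/9709 = -32692/9709 ≈ -3.3672)
(-12704 + k)/(5390 + u) = (-12704 - 32692/9709)/(5390 - 15749) = -123375828/9709/(-10359) = -123375828/9709*(-1/10359) = 41125276/33525177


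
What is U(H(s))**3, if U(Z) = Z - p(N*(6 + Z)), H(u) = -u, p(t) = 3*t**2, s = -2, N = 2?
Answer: -449455096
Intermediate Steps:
U(Z) = Z - 3*(12 + 2*Z)**2 (U(Z) = Z - 3*(2*(6 + Z))**2 = Z - 3*(12 + 2*Z)**2)
U(H(s))**3 = (-1*(-2) - 12*(6 - 1*(-2))**2)**3 = (2 - 12*(6 + 2)**2)**3 = (2 - 12*8**2)**3 = (2 - 12*64)**3 = (2 - 768)**3 = (-766)**3 = -449455096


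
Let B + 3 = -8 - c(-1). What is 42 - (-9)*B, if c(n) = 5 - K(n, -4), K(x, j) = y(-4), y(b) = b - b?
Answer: -102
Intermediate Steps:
y(b) = 0
K(x, j) = 0
c(n) = 5 (c(n) = 5 - 1*0 = 5 + 0 = 5)
B = -16 (B = -3 + (-8 - 1*5) = -3 + (-8 - 5) = -3 - 13 = -16)
42 - (-9)*B = 42 - (-9)*(-16) = 42 - 9*16 = 42 - 144 = -102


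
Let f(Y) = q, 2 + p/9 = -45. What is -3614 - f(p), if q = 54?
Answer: -3668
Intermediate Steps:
p = -423 (p = -18 + 9*(-45) = -18 - 405 = -423)
f(Y) = 54
-3614 - f(p) = -3614 - 1*54 = -3614 - 54 = -3668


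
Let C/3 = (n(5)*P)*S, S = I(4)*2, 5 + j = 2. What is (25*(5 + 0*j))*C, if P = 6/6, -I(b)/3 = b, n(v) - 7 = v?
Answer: -108000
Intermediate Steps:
j = -3 (j = -5 + 2 = -3)
n(v) = 7 + v
I(b) = -3*b
P = 1 (P = 6*(1/6) = 1)
S = -24 (S = -3*4*2 = -12*2 = -24)
C = -864 (C = 3*(((7 + 5)*1)*(-24)) = 3*((12*1)*(-24)) = 3*(12*(-24)) = 3*(-288) = -864)
(25*(5 + 0*j))*C = (25*(5 + 0*(-3)))*(-864) = (25*(5 + 0))*(-864) = (25*5)*(-864) = 125*(-864) = -108000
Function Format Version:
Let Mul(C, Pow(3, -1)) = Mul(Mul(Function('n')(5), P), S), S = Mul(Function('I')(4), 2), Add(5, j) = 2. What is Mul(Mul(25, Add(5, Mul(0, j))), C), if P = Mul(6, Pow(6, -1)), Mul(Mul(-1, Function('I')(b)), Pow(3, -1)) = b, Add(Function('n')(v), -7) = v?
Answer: -108000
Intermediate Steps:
j = -3 (j = Add(-5, 2) = -3)
Function('n')(v) = Add(7, v)
Function('I')(b) = Mul(-3, b)
P = 1 (P = Mul(6, Rational(1, 6)) = 1)
S = -24 (S = Mul(Mul(-3, 4), 2) = Mul(-12, 2) = -24)
C = -864 (C = Mul(3, Mul(Mul(Add(7, 5), 1), -24)) = Mul(3, Mul(Mul(12, 1), -24)) = Mul(3, Mul(12, -24)) = Mul(3, -288) = -864)
Mul(Mul(25, Add(5, Mul(0, j))), C) = Mul(Mul(25, Add(5, Mul(0, -3))), -864) = Mul(Mul(25, Add(5, 0)), -864) = Mul(Mul(25, 5), -864) = Mul(125, -864) = -108000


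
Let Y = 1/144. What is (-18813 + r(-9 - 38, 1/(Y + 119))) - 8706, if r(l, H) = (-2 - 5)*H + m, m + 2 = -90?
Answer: -473170715/17137 ≈ -27611.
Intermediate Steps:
Y = 1/144 ≈ 0.0069444
m = -92 (m = -2 - 90 = -92)
r(l, H) = -92 - 7*H (r(l, H) = (-2 - 5)*H - 92 = -7*H - 92 = -92 - 7*H)
(-18813 + r(-9 - 38, 1/(Y + 119))) - 8706 = (-18813 + (-92 - 7/(1/144 + 119))) - 8706 = (-18813 + (-92 - 7/17137/144)) - 8706 = (-18813 + (-92 - 7*144/17137)) - 8706 = (-18813 + (-92 - 1008/17137)) - 8706 = (-18813 - 1577612/17137) - 8706 = -323975993/17137 - 8706 = -473170715/17137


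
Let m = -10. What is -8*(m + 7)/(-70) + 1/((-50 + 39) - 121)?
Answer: -1619/4620 ≈ -0.35043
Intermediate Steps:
-8*(m + 7)/(-70) + 1/((-50 + 39) - 121) = -8*(-10 + 7)/(-70) + 1/((-50 + 39) - 121) = -8*(-3)*(-1/70) + 1/(-11 - 121) = 24*(-1/70) + 1/(-132) = -12/35 + 1*(-1/132) = -12/35 - 1/132 = -1619/4620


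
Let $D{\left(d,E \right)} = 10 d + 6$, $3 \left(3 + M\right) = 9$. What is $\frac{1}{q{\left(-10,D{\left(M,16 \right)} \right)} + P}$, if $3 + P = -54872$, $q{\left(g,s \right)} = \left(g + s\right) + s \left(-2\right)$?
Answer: $- \frac{1}{54891} \approx -1.8218 \cdot 10^{-5}$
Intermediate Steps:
$M = 0$ ($M = -3 + \frac{1}{3} \cdot 9 = -3 + 3 = 0$)
$D{\left(d,E \right)} = 6 + 10 d$
$q{\left(g,s \right)} = g - s$ ($q{\left(g,s \right)} = \left(g + s\right) - 2 s = g - s$)
$P = -54875$ ($P = -3 - 54872 = -54875$)
$\frac{1}{q{\left(-10,D{\left(M,16 \right)} \right)} + P} = \frac{1}{\left(-10 - \left(6 + 10 \cdot 0\right)\right) - 54875} = \frac{1}{\left(-10 - \left(6 + 0\right)\right) - 54875} = \frac{1}{\left(-10 - 6\right) - 54875} = \frac{1}{-16 - 54875} = \frac{1}{-54891} = - \frac{1}{54891}$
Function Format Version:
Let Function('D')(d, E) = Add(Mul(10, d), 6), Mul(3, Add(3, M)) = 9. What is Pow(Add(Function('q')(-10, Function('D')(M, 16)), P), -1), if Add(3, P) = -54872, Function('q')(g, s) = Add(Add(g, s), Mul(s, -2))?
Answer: Rational(-1, 54891) ≈ -1.8218e-5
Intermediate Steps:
M = 0 (M = Add(-3, Mul(Rational(1, 3), 9)) = Add(-3, 3) = 0)
Function('D')(d, E) = Add(6, Mul(10, d))
Function('q')(g, s) = Add(g, Mul(-1, s)) (Function('q')(g, s) = Add(Add(g, s), Mul(-2, s)) = Add(g, Mul(-1, s)))
P = -54875 (P = Add(-3, -54872) = -54875)
Pow(Add(Function('q')(-10, Function('D')(M, 16)), P), -1) = Pow(Add(Add(-10, Mul(-1, Add(6, Mul(10, 0)))), -54875), -1) = Pow(Add(Add(-10, Mul(-1, Add(6, 0))), -54875), -1) = Pow(Add(Add(-10, Mul(-1, 6)), -54875), -1) = Pow(Add(Add(-10, -6), -54875), -1) = Pow(Add(-16, -54875), -1) = Pow(-54891, -1) = Rational(-1, 54891)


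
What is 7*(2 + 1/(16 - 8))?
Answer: 119/8 ≈ 14.875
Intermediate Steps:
7*(2 + 1/(16 - 8)) = 7*(2 + 1/8) = 7*(17/8) = 119/8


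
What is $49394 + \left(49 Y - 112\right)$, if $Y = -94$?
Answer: $44676$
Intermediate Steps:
$49394 + \left(49 Y - 112\right) = 49394 + \left(49 \left(-94\right) - 112\right) = 49394 - 4718 = 44676$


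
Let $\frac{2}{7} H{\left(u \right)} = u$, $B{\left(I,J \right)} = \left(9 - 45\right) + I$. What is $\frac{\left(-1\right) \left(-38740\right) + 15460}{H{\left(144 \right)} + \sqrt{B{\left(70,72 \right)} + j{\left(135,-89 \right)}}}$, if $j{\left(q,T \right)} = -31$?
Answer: $\frac{9105600}{84671} - \frac{54200 \sqrt{3}}{254013} \approx 107.17$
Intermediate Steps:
$B{\left(I,J \right)} = -36 + I$
$H{\left(u \right)} = \frac{7 u}{2}$
$\frac{\left(-1\right) \left(-38740\right) + 15460}{H{\left(144 \right)} + \sqrt{B{\left(70,72 \right)} + j{\left(135,-89 \right)}}} = \frac{\left(-1\right) \left(-38740\right) + 15460}{\frac{7}{2} \cdot 144 + \sqrt{\left(-36 + 70\right) - 31}} = \frac{38740 + 15460}{504 + \sqrt{34 - 31}} = \frac{54200}{504 + \sqrt{3}}$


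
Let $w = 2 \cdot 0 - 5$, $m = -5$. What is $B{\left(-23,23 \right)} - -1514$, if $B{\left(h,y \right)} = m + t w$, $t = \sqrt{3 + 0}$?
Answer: $1509 - 5 \sqrt{3} \approx 1500.3$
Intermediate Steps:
$t = \sqrt{3} \approx 1.732$
$w = -5$ ($w = 0 - 5 = -5$)
$B{\left(h,y \right)} = -5 - 5 \sqrt{3}$ ($B{\left(h,y \right)} = -5 + \sqrt{3} \left(-5\right) = -5 - 5 \sqrt{3}$)
$B{\left(-23,23 \right)} - -1514 = \left(-5 - 5 \sqrt{3}\right) - -1514 = \left(-5 - 5 \sqrt{3}\right) + 1514 = 1509 - 5 \sqrt{3}$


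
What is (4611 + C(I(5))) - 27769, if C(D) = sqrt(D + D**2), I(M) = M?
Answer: -23158 + sqrt(30) ≈ -23153.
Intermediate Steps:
(4611 + C(I(5))) - 27769 = (4611 + sqrt(5*(1 + 5))) - 27769 = (4611 + sqrt(5*6)) - 27769 = (4611 + sqrt(30)) - 27769 = -23158 + sqrt(30)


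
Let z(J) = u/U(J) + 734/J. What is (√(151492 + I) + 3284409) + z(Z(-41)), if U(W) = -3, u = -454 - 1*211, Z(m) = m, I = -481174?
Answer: 404007370/123 + I*√329682 ≈ 3.2846e+6 + 574.18*I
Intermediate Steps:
u = -665 (u = -454 - 211 = -665)
z(J) = 665/3 + 734/J (z(J) = -665/(-3) + 734/J = -665*(-⅓) + 734/J = 665/3 + 734/J)
(√(151492 + I) + 3284409) + z(Z(-41)) = (√(151492 - 481174) + 3284409) + (665/3 + 734/(-41)) = (√(-329682) + 3284409) + (665/3 + 734*(-1/41)) = (I*√329682 + 3284409) + (665/3 - 734/41) = (3284409 + I*√329682) + 25063/123 = 404007370/123 + I*√329682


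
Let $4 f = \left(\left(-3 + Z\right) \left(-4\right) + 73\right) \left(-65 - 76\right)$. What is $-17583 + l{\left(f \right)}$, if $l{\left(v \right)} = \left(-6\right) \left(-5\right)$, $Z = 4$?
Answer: $-17553$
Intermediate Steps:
$f = - \frac{9729}{4}$ ($f = \frac{\left(\left(-3 + 4\right) \left(-4\right) + 73\right) \left(-65 - 76\right)}{4} = \frac{\left(1 \left(-4\right) + 73\right) \left(-141\right)}{4} = \frac{\left(-4 + 73\right) \left(-141\right)}{4} = \frac{69 \left(-141\right)}{4} = \frac{1}{4} \left(-9729\right) = - \frac{9729}{4} \approx -2432.3$)
$l{\left(v \right)} = 30$
$-17583 + l{\left(f \right)} = -17583 + 30 = -17553$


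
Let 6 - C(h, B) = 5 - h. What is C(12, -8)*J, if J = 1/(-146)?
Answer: -13/146 ≈ -0.089041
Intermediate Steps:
J = -1/146 ≈ -0.0068493
C(h, B) = 1 + h (C(h, B) = 6 - (5 - h) = 6 + (-5 + h) = 1 + h)
C(12, -8)*J = (1 + 12)*(-1/146) = 13*(-1/146) = -13/146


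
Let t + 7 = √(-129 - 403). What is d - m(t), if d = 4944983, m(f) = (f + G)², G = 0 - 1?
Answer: 4945451 + 32*I*√133 ≈ 4.9454e+6 + 369.04*I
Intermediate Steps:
G = -1
t = -7 + 2*I*√133 (t = -7 + √(-129 - 403) = -7 + √(-532) = -7 + 2*I*√133 ≈ -7.0 + 23.065*I)
m(f) = (-1 + f)² (m(f) = (f - 1)² = (-1 + f)²)
d - m(t) = 4944983 - (-1 + (-7 + 2*I*√133))² = 4944983 - (-8 + 2*I*√133)²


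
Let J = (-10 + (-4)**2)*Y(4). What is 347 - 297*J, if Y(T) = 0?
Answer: 347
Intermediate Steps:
J = 0 (J = (-10 + (-4)**2)*0 = (-10 + 16)*0 = 6*0 = 0)
347 - 297*J = 347 - 297*0 = 347 + 0 = 347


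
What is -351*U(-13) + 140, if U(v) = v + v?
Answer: 9266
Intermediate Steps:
U(v) = 2*v
-351*U(-13) + 140 = -702*(-13) + 140 = -351*(-26) + 140 = 9126 + 140 = 9266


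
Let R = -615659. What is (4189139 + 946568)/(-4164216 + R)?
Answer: -5135707/4779875 ≈ -1.0744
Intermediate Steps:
(4189139 + 946568)/(-4164216 + R) = (4189139 + 946568)/(-4164216 - 615659) = 5135707/(-4779875) = 5135707*(-1/4779875) = -5135707/4779875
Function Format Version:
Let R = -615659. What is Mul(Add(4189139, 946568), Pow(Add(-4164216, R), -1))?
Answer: Rational(-5135707, 4779875) ≈ -1.0744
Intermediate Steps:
Mul(Add(4189139, 946568), Pow(Add(-4164216, R), -1)) = Mul(Add(4189139, 946568), Pow(Add(-4164216, -615659), -1)) = Mul(5135707, Pow(-4779875, -1)) = Mul(5135707, Rational(-1, 4779875)) = Rational(-5135707, 4779875)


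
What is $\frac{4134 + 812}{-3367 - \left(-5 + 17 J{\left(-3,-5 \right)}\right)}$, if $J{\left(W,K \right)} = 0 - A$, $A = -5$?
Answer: $- \frac{4946}{3447} \approx -1.4349$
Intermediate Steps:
$J{\left(W,K \right)} = 5$ ($J{\left(W,K \right)} = 0 - -5 = 0 + 5 = 5$)
$\frac{4134 + 812}{-3367 - \left(-5 + 17 J{\left(-3,-5 \right)}\right)} = \frac{4134 + 812}{-3367 + \left(\left(-17\right) 5 + 5\right)} = \frac{4946}{-3367 + \left(-85 + 5\right)} = \frac{4946}{-3367 - 80} = \frac{4946}{-3447} = 4946 \left(- \frac{1}{3447}\right) = - \frac{4946}{3447}$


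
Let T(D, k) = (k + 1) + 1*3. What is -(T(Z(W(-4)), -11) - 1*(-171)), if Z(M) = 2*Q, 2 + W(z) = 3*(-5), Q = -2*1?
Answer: -164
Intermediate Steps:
Q = -2
W(z) = -17 (W(z) = -2 + 3*(-5) = -2 - 15 = -17)
Z(M) = -4 (Z(M) = 2*(-2) = -4)
T(D, k) = 4 + k (T(D, k) = (1 + k) + 3 = 4 + k)
-(T(Z(W(-4)), -11) - 1*(-171)) = -((4 - 11) - 1*(-171)) = -(-7 + 171) = -1*164 = -164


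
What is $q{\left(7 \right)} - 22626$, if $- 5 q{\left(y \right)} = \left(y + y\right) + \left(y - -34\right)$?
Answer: $-22637$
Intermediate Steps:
$q{\left(y \right)} = - \frac{34}{5} - \frac{3 y}{5}$ ($q{\left(y \right)} = - \frac{\left(y + y\right) + \left(y - -34\right)}{5} = - \frac{2 y + \left(y + 34\right)}{5} = - \frac{2 y + \left(34 + y\right)}{5} = - \frac{34 + 3 y}{5} = - \frac{34}{5} - \frac{3 y}{5}$)
$q{\left(7 \right)} - 22626 = \left(- \frac{34}{5} - \frac{21}{5}\right) - 22626 = -11 - 22626 = -22637$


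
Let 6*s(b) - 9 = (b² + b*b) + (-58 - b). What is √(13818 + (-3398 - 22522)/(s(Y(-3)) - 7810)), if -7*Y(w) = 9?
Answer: 7*√93122109313482/574579 ≈ 117.56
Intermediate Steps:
Y(w) = -9/7 (Y(w) = -⅐*9 = -9/7)
s(b) = -49/6 - b/6 + b²/3 (s(b) = 3/2 + ((b² + b*b) + (-58 - b))/6 = 3/2 + ((b² + b²) + (-58 - b))/6 = 3/2 + (2*b² + (-58 - b))/6 = 3/2 + (-58 - b + 2*b²)/6 = 3/2 + (-29/3 - b/6 + b²/3) = -49/6 - b/6 + b²/3)
√(13818 + (-3398 - 22522)/(s(Y(-3)) - 7810)) = √(13818 + (-3398 - 22522)/((-49/6 - ⅙*(-9/7) + (-9/7)²/3) - 7810)) = √(13818 - 25920/((-49/6 + 3/14 + (⅓)*(81/49)) - 7810)) = √(13818 - 25920/((-49/6 + 3/14 + 27/49) - 7810)) = √(13818 - 25920/(-1088/147 - 7810)) = √(13818 - 25920/(-1149158/147)) = √(13818 - 25920*(-147/1149158)) = √(13818 + 1905120/574579) = √(7941437742/574579) = 7*√93122109313482/574579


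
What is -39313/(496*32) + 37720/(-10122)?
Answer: -498309013/80328192 ≈ -6.2034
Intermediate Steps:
-39313/(496*32) + 37720/(-10122) = -39313/15872 + 37720*(-1/10122) = -39313*1/15872 - 18860/5061 = -39313/15872 - 18860/5061 = -498309013/80328192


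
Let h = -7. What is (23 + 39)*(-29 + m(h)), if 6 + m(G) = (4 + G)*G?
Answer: -868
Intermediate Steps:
m(G) = -6 + G*(4 + G) (m(G) = -6 + (4 + G)*G = -6 + G*(4 + G))
(23 + 39)*(-29 + m(h)) = (23 + 39)*(-29 + (-6 + (-7)² + 4*(-7))) = 62*(-29 + (-6 + 49 - 28)) = 62*(-29 + 15) = 62*(-14) = -868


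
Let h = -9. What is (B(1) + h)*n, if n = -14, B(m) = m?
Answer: 112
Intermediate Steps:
(B(1) + h)*n = (1 - 9)*(-14) = -8*(-14) = 112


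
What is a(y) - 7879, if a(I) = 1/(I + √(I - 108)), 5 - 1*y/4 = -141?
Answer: -670857309/85145 - √119/170290 ≈ -7879.0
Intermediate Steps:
y = 584 (y = 20 - 4*(-141) = 20 + 564 = 584)
a(I) = 1/(I + √(-108 + I))
a(y) - 7879 = 1/(584 + √(-108 + 584)) - 7879 = 1/(584 + √476) - 7879 = 1/(584 + 2*√119) - 7879 = -7879 + 1/(584 + 2*√119)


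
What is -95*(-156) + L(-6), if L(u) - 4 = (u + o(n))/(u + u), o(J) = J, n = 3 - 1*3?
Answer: 29649/2 ≈ 14825.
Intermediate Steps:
n = 0 (n = 3 - 3 = 0)
L(u) = 9/2 (L(u) = 4 + (u + 0)/(u + u) = 4 + u/((2*u)) = 4 + u*(1/(2*u)) = 4 + ½ = 9/2)
-95*(-156) + L(-6) = -95*(-156) + 9/2 = 14820 + 9/2 = 29649/2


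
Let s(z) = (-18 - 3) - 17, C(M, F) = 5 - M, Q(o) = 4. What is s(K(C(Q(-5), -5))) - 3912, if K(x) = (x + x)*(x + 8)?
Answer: -3950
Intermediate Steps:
K(x) = 2*x*(8 + x) (K(x) = (2*x)*(8 + x) = 2*x*(8 + x))
s(z) = -38 (s(z) = -21 - 17 = -38)
s(K(C(Q(-5), -5))) - 3912 = -38 - 3912 = -3950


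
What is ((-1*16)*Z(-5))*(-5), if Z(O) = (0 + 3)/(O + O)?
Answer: -24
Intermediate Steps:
Z(O) = 3/(2*O) (Z(O) = 3/((2*O)) = 3*(1/(2*O)) = 3/(2*O))
((-1*16)*Z(-5))*(-5) = ((-1*16)*((3/2)/(-5)))*(-5) = -24*(-1)/5*(-5) = -16*(-3/10)*(-5) = (24/5)*(-5) = -24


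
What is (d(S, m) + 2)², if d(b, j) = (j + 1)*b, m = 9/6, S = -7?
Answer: 961/4 ≈ 240.25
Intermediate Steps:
m = 3/2 (m = 9*(⅙) = 3/2 ≈ 1.5000)
d(b, j) = b*(1 + j) (d(b, j) = (1 + j)*b = b*(1 + j))
(d(S, m) + 2)² = (-7*(1 + 3/2) + 2)² = (-7*5/2 + 2)² = (-35/2 + 2)² = (-31/2)² = 961/4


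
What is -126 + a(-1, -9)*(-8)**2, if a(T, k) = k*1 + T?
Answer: -766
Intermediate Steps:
a(T, k) = T + k (a(T, k) = k + T = T + k)
-126 + a(-1, -9)*(-8)**2 = -126 + (-1 - 9)*(-8)**2 = -126 - 10*64 = -126 - 640 = -766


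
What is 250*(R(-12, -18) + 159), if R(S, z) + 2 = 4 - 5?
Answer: 39000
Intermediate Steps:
R(S, z) = -3 (R(S, z) = -2 + (4 - 5) = -2 - 1 = -3)
250*(R(-12, -18) + 159) = 250*(-3 + 159) = 250*156 = 39000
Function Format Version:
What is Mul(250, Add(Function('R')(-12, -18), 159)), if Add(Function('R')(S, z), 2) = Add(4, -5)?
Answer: 39000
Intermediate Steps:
Function('R')(S, z) = -3 (Function('R')(S, z) = Add(-2, Add(4, -5)) = Add(-2, -1) = -3)
Mul(250, Add(Function('R')(-12, -18), 159)) = Mul(250, Add(-3, 159)) = Mul(250, 156) = 39000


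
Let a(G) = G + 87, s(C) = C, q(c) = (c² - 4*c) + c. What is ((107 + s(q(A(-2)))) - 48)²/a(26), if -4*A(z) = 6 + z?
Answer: 3969/113 ≈ 35.124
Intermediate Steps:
A(z) = -3/2 - z/4 (A(z) = -(6 + z)/4 = -3/2 - z/4)
q(c) = c² - 3*c
a(G) = 87 + G
((107 + s(q(A(-2)))) - 48)²/a(26) = ((107 + (-3/2 - ¼*(-2))*(-3 + (-3/2 - ¼*(-2)))) - 48)²/(87 + 26) = ((107 + (-3/2 + ½)*(-3 + (-3/2 + ½))) - 48)²/113 = ((107 - (-3 - 1)) - 48)²*(1/113) = ((107 - 1*(-4)) - 48)²*(1/113) = ((107 + 4) - 48)²*(1/113) = (111 - 48)²*(1/113) = 63²*(1/113) = 3969*(1/113) = 3969/113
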